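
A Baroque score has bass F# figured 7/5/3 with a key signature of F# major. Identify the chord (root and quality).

F# major seventh

The figures 7/5/3 indicate a seventh chord in root position.
In root position the bass is the root, so the root is F#.
The chord tones are F#, A#, C#, E#, giving F# major seventh.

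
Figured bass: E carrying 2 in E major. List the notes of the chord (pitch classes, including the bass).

The written figures 2 are shorthand for 6/4/2: the 6/4 are implied.
A second above E in this key is F#.
A fourth above E in this key is A.
A sixth above E in this key is C#.
Together with the bass E, this spells F# minor seventh in third inversion.

E, F#, A, C#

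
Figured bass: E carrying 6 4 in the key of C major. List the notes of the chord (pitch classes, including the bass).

A fourth above E in this key is A.
A sixth above E in this key is C.
Together with the bass E, this spells A minor in second inversion.

E, A, C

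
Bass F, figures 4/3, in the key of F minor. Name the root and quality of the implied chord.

The figures 4/3 indicate a seventh chord in second inversion.
In second inversion the root lies a fourth above the bass: a fourth above F in F minor is Bb.
The chord tones are F, Ab, Bb, Db, giving Bb minor seventh.

Bb minor seventh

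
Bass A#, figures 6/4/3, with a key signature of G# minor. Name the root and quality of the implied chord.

D# minor seventh

The figures 6/4/3 indicate a seventh chord in second inversion.
In second inversion the root lies a fourth above the bass: a fourth above A# in G# minor is D#.
The chord tones are A#, C#, D#, F#, giving D# minor seventh.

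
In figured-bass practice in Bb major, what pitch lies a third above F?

Counting 2 letter steps above F lands on A; in Bb major, that letter is A.

A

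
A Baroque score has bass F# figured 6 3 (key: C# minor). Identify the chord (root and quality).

D# diminished

The figures 6 3 indicate a triad in first inversion.
In first inversion the root lies a sixth above the bass: a sixth above F# in C# minor is D#.
The chord tones are F#, A, D#, giving D# diminished.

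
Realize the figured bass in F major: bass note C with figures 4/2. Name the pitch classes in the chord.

The written figures 4/2 are shorthand for 6/4/2: the 6 is implied.
A second above C in this key is D.
A fourth above C in this key is F.
A sixth above C in this key is A.
Together with the bass C, this spells D minor seventh in third inversion.

C, D, F, A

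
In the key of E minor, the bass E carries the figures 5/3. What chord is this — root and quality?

E minor

The figures 5/3 indicate a triad in root position.
In root position the bass is the root, so the root is E.
The chord tones are E, G, B, giving E minor.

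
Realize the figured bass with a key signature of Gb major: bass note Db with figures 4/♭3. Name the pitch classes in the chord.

Db, Fb, Gb, Bb

The written figures 4/♭3 are shorthand for 6/4/3: the 6 is implied.
A third above Db in this key is F, lowered to Fb by the flat.
A fourth above Db in this key is Gb.
A sixth above Db in this key is Bb.
Together with the bass Db, this spells Gb dominant seventh in second inversion.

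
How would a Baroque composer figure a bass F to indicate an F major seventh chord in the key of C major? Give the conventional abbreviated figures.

F is the root of F major seventh, so the chord is in root position.
A seventh chord in root position is figured 7/5/3, conventionally abbreviated 7.

7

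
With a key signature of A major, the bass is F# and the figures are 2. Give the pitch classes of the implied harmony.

F#, G#, B, D

The written figures 2 are shorthand for 6/4/2: the 6/4 are implied.
A second above F# in this key is G#.
A fourth above F# in this key is B.
A sixth above F# in this key is D.
Together with the bass F#, this spells G# half-diminished seventh in third inversion.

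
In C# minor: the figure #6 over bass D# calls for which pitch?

B#

Counting 5 letter steps above D# lands on B; in C# minor, that letter is B.
The #6 figure raises it a semitone, giving B#.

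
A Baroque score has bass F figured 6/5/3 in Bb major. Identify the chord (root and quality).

The figures 6/5/3 indicate a seventh chord in first inversion.
In first inversion the root lies a sixth above the bass: a sixth above F in Bb major is D.
The chord tones are F, A, C, D, giving D minor seventh.

D minor seventh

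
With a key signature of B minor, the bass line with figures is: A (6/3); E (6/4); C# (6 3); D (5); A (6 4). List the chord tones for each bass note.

A, C#, F# | E, A, C# | C#, E, A | D, F#, A | A, D, F#

A (6/3): A, C#, F#.
E (6/4): E, A, C#.
C# (6/3): C#, E, A.
D (5/3): D, F#, A.
A (6/4): A, D, F#.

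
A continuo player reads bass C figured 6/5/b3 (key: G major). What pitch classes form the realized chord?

C, Eb, G, A

A third above C in this key is E, lowered to Eb by the flat.
A fifth above C in this key is G.
A sixth above C in this key is A.
Together with the bass C, this spells A half-diminished seventh in first inversion.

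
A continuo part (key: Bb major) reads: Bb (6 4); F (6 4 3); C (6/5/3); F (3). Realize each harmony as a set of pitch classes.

Bb (6/4): Bb, Eb, G.
F (6/4/3): F, A, Bb, D.
C (6/5/3): C, Eb, G, A.
F (5/3): F, A, C.

Bb, Eb, G | F, A, Bb, D | C, Eb, G, A | F, A, C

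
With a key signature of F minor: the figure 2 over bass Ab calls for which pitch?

Bb

Counting 1 letter step above Ab lands on B; in F minor, that letter is Bb.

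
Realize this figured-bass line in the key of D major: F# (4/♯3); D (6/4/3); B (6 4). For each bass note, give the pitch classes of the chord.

F# (6/4/#3): F#, A#, B, D.
D (6/4/3): D, F#, G, B.
B (6/4): B, E, G.

F#, A#, B, D | D, F#, G, B | B, E, G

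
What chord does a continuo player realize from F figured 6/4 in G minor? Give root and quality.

The figures 6/4 indicate a triad in second inversion.
In second inversion the root lies a fourth above the bass: a fourth above F in G minor is Bb.
The chord tones are F, Bb, D, giving Bb major.

Bb major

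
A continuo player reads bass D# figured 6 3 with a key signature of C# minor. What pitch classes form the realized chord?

A third above D# in this key is F#.
A sixth above D# in this key is B.
Together with the bass D#, this spells B major in first inversion.

D#, F#, B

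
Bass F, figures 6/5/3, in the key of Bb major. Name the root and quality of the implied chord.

The figures 6/5/3 indicate a seventh chord in first inversion.
In first inversion the root lies a sixth above the bass: a sixth above F in Bb major is D.
The chord tones are F, A, C, D, giving D minor seventh.

D minor seventh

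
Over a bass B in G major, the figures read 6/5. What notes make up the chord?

B, D, F#, G

The written figures 6/5 are shorthand for 6/5/3: the 3 is implied.
A third above B in this key is D.
A fifth above B in this key is F#.
A sixth above B in this key is G.
Together with the bass B, this spells G major seventh in first inversion.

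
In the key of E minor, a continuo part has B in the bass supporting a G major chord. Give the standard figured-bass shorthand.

6

B is the third of G major, so the chord is in first inversion.
A triad in first inversion is figured 6/3, conventionally abbreviated 6.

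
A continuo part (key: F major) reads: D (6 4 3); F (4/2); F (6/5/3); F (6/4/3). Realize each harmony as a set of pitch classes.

D (6/4/3): D, F, G, Bb.
F (6/4/2): F, G, Bb, D.
F (6/5/3): F, A, C, D.
F (6/4/3): F, A, Bb, D.

D, F, G, Bb | F, G, Bb, D | F, A, C, D | F, A, Bb, D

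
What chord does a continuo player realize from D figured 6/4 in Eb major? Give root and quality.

The figures 6/4 indicate a triad in second inversion.
In second inversion the root lies a fourth above the bass: a fourth above D in Eb major is G.
The chord tones are D, G, Bb, giving G minor.

G minor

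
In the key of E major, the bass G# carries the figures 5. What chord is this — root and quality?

The figures 5 indicate a triad in root position.
In root position the bass is the root, so the root is G#.
The chord tones are G#, B, D#, giving G# minor.

G# minor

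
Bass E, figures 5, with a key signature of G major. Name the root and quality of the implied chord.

E minor

The figures 5 indicate a triad in root position.
In root position the bass is the root, so the root is E.
The chord tones are E, G, B, giving E minor.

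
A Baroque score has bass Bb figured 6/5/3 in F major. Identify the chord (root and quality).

The figures 6/5/3 indicate a seventh chord in first inversion.
In first inversion the root lies a sixth above the bass: a sixth above Bb in F major is G.
The chord tones are Bb, D, F, G, giving G minor seventh.

G minor seventh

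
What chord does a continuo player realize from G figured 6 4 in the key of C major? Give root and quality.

The figures 6 4 indicate a triad in second inversion.
In second inversion the root lies a fourth above the bass: a fourth above G in C major is C.
The chord tones are G, C, E, giving C major.

C major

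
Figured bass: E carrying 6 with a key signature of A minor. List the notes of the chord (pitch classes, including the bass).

E, G, C

The written figures 6 are shorthand for 6/3: the 3 is implied.
A third above E in this key is G.
A sixth above E in this key is C.
Together with the bass E, this spells C major in first inversion.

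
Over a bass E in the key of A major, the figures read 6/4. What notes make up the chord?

E, A, C#

A fourth above E in this key is A.
A sixth above E in this key is C#.
Together with the bass E, this spells A major in second inversion.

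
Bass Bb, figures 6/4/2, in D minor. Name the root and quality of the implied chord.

C dominant seventh

The figures 6/4/2 indicate a seventh chord in third inversion.
In third inversion the root lies a second above the bass: a second above Bb in D minor is C.
The chord tones are Bb, C, E, G, giving C dominant seventh.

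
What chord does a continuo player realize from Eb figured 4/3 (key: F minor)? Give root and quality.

Ab major seventh

The figures 4/3 indicate a seventh chord in second inversion.
In second inversion the root lies a fourth above the bass: a fourth above Eb in F minor is Ab.
The chord tones are Eb, G, Ab, C, giving Ab major seventh.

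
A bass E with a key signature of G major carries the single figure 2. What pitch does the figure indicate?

F#

Counting 1 letter step above E lands on F; in G major, that letter is F#.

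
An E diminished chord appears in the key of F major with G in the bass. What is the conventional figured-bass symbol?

6

G is the third of E diminished, so the chord is in first inversion.
A triad in first inversion is figured 6/3, conventionally abbreviated 6.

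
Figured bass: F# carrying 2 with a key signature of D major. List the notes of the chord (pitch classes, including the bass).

F#, G, B, D

The written figures 2 are shorthand for 6/4/2: the 6/4 are implied.
A second above F# in this key is G.
A fourth above F# in this key is B.
A sixth above F# in this key is D.
Together with the bass F#, this spells G major seventh in third inversion.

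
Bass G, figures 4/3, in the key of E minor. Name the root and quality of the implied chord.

The figures 4/3 indicate a seventh chord in second inversion.
In second inversion the root lies a fourth above the bass: a fourth above G in E minor is C.
The chord tones are G, B, C, E, giving C major seventh.

C major seventh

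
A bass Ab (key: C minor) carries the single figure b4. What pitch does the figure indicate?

Counting 3 letter steps above Ab lands on D; in C minor, that letter is D.
The b4 figure lowers it a semitone, giving Db.

Db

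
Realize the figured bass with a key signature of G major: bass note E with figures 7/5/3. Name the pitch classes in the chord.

A third above E in this key is G.
A fifth above E in this key is B.
A seventh above E in this key is D.
Together with the bass E, this spells E minor seventh in root position.

E, G, B, D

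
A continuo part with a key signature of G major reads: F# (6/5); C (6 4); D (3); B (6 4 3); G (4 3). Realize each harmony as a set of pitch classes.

F# (6/5/3): F#, A, C, D.
C (6/4): C, F#, A.
D (5/3): D, F#, A.
B (6/4/3): B, D, E, G.
G (6/4/3): G, B, C, E.

F#, A, C, D | C, F#, A | D, F#, A | B, D, E, G | G, B, C, E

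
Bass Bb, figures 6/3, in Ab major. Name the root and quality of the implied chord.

The figures 6/3 indicate a triad in first inversion.
In first inversion the root lies a sixth above the bass: a sixth above Bb in Ab major is G.
The chord tones are Bb, Db, G, giving G diminished.

G diminished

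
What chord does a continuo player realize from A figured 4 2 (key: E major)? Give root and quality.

The figures 4 2 indicate a seventh chord in third inversion.
In third inversion the root lies a second above the bass: a second above A in E major is B.
The chord tones are A, B, D#, F#, giving B dominant seventh.

B dominant seventh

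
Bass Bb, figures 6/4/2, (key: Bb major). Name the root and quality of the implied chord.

The figures 6/4/2 indicate a seventh chord in third inversion.
In third inversion the root lies a second above the bass: a second above Bb in Bb major is C.
The chord tones are Bb, C, Eb, G, giving C minor seventh.

C minor seventh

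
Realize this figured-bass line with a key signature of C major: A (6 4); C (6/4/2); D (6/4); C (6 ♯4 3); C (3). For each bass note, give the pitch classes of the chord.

A, D, F | C, D, F, A | D, G, B | C, E, F#, A | C, E, G

A (6/4): A, D, F.
C (6/4/2): C, D, F, A.
D (6/4): D, G, B.
C (6/#4/3): C, E, F#, A.
C (5/3): C, E, G.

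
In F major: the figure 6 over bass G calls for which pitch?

Counting 5 letter steps above G lands on E; in F major, that letter is E.

E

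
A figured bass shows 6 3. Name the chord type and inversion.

triad, first inversion

Intervals of 6/3 above the bass form a triad; the bass is the third, so this is first inversion.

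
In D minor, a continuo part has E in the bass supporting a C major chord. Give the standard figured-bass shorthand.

6

E is the third of C major, so the chord is in first inversion.
A triad in first inversion is figured 6/3, conventionally abbreviated 6.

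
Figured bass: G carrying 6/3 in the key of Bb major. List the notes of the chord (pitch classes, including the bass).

A third above G in this key is Bb.
A sixth above G in this key is Eb.
Together with the bass G, this spells Eb major in first inversion.

G, Bb, Eb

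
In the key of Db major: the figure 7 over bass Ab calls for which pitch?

Gb

Counting 6 letter steps above Ab lands on G; in Db major, that letter is Gb.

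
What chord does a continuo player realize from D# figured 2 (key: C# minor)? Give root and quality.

E major seventh

The figures 2 indicate a seventh chord in third inversion.
In third inversion the root lies a second above the bass: a second above D# in C# minor is E.
The chord tones are D#, E, G#, B, giving E major seventh.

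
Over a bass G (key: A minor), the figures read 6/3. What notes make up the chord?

A third above G in this key is B.
A sixth above G in this key is E.
Together with the bass G, this spells E minor in first inversion.

G, B, E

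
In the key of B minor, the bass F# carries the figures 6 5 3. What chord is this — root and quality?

D major seventh

The figures 6 5 3 indicate a seventh chord in first inversion.
In first inversion the root lies a sixth above the bass: a sixth above F# in B minor is D.
The chord tones are F#, A, C#, D, giving D major seventh.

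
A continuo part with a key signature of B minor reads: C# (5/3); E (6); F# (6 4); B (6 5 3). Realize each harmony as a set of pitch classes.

C# (5/3): C#, E, G.
E (6/3): E, G, C#.
F# (6/4): F#, B, D.
B (6/5/3): B, D, F#, G.

C#, E, G | E, G, C# | F#, B, D | B, D, F#, G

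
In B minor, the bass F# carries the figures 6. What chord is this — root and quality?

D major

The figures 6 indicate a triad in first inversion.
In first inversion the root lies a sixth above the bass: a sixth above F# in B minor is D.
The chord tones are F#, A, D, giving D major.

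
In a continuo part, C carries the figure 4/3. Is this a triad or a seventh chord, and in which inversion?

4/3 is shorthand for 6/4/3.
Intervals of 6/4/3 above the bass form a seventh chord; the bass is the fifth, so this is second inversion.

seventh chord, second inversion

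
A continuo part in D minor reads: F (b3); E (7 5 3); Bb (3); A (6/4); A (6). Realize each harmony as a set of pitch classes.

F (5/b3): F, Ab, C.
E (7/5/3): E, G, Bb, D.
Bb (5/3): Bb, D, F.
A (6/4): A, D, F.
A (6/3): A, C, F.

F, Ab, C | E, G, Bb, D | Bb, D, F | A, D, F | A, C, F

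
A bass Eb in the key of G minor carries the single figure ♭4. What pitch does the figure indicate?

Ab

Counting 3 letter steps above Eb lands on A; in G minor, that letter is A.
The b4 figure lowers it a semitone, giving Ab.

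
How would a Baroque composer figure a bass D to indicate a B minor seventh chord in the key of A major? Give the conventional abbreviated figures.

D is the third of B minor seventh, so the chord is in first inversion.
A seventh chord in first inversion is figured 6/5/3, conventionally abbreviated 6/5.

6/5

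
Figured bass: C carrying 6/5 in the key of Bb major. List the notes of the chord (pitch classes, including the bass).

The written figures 6/5 are shorthand for 6/5/3: the 3 is implied.
A third above C in this key is Eb.
A fifth above C in this key is G.
A sixth above C in this key is A.
Together with the bass C, this spells A half-diminished seventh in first inversion.

C, Eb, G, A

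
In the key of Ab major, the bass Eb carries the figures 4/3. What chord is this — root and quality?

Ab major seventh

The figures 4/3 indicate a seventh chord in second inversion.
In second inversion the root lies a fourth above the bass: a fourth above Eb in Ab major is Ab.
The chord tones are Eb, G, Ab, C, giving Ab major seventh.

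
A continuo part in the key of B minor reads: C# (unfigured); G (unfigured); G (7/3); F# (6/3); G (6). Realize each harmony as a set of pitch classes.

C# (5/3): C#, E, G.
G (5/3): G, B, D.
G (7/5/3): G, B, D, F#.
F# (6/3): F#, A, D.
G (6/3): G, B, E.

C#, E, G | G, B, D | G, B, D, F# | F#, A, D | G, B, E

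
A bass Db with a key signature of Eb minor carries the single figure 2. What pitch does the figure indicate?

Eb

Counting 1 letter step above Db lands on E; in Eb minor, that letter is Eb.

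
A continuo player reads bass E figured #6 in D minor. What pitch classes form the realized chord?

E, G, C#

The written figures #6 are shorthand for 6/3: the 3 is implied.
A third above E in this key is G.
A sixth above E in this key is C, raised to C# by the sharp.
Together with the bass E, this spells C# diminished in first inversion.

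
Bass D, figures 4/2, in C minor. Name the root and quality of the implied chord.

Eb major seventh

The figures 4/2 indicate a seventh chord in third inversion.
In third inversion the root lies a second above the bass: a second above D in C minor is Eb.
The chord tones are D, Eb, G, Bb, giving Eb major seventh.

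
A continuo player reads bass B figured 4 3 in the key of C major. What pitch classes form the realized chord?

B, D, E, G

The written figures 4 3 are shorthand for 6/4/3: the 6 is implied.
A third above B in this key is D.
A fourth above B in this key is E.
A sixth above B in this key is G.
Together with the bass B, this spells E minor seventh in second inversion.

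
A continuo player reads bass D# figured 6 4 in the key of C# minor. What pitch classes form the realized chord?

A fourth above D# in this key is G#.
A sixth above D# in this key is B.
Together with the bass D#, this spells G# minor in second inversion.

D#, G#, B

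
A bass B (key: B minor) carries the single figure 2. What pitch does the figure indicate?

Counting 1 letter step above B lands on C; in B minor, that letter is C#.

C#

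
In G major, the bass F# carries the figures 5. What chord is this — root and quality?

F# diminished

The figures 5 indicate a triad in root position.
In root position the bass is the root, so the root is F#.
The chord tones are F#, A, C, giving F# diminished.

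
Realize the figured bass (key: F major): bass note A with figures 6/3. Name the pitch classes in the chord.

A third above A in this key is C.
A sixth above A in this key is F.
Together with the bass A, this spells F major in first inversion.

A, C, F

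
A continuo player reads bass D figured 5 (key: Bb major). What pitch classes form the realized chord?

D, F, A

The written figures 5 are shorthand for 5/3: the 3 is implied.
A third above D in this key is F.
A fifth above D in this key is A.
Together with the bass D, this spells D minor in root position.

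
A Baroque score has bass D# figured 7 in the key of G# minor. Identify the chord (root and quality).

D# minor seventh

The figures 7 indicate a seventh chord in root position.
In root position the bass is the root, so the root is D#.
The chord tones are D#, F#, A#, C#, giving D# minor seventh.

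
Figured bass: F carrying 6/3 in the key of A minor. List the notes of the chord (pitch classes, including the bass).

A third above F in this key is A.
A sixth above F in this key is D.
Together with the bass F, this spells D minor in first inversion.

F, A, D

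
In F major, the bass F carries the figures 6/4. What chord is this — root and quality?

The figures 6/4 indicate a triad in second inversion.
In second inversion the root lies a fourth above the bass: a fourth above F in F major is Bb.
The chord tones are F, Bb, D, giving Bb major.

Bb major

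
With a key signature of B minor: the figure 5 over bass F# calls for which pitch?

C#

Counting 4 letter steps above F# lands on C; in B minor, that letter is C#.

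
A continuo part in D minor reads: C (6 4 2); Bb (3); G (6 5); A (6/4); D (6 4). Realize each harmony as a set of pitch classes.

C (6/4/2): C, D, F, A.
Bb (5/3): Bb, D, F.
G (6/5/3): G, Bb, D, E.
A (6/4): A, D, F.
D (6/4): D, G, Bb.

C, D, F, A | Bb, D, F | G, Bb, D, E | A, D, F | D, G, Bb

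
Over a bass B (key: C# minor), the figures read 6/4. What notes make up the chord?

A fourth above B in this key is E.
A sixth above B in this key is G#.
Together with the bass B, this spells E major in second inversion.

B, E, G#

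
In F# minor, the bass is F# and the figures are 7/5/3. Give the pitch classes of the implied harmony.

F#, A, C#, E

A third above F# in this key is A.
A fifth above F# in this key is C#.
A seventh above F# in this key is E.
Together with the bass F#, this spells F# minor seventh in root position.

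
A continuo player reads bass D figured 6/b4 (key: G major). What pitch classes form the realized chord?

A fourth above D in this key is G, lowered to Gb by the flat.
A sixth above D in this key is B.

D, Gb, B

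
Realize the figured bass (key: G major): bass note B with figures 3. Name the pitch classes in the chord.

B, D, F#

The written figures 3 are shorthand for 5/3: the 5 is implied.
A third above B in this key is D.
A fifth above B in this key is F#.
Together with the bass B, this spells B minor in root position.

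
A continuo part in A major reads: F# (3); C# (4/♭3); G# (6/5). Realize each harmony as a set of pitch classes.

F#, A, C# | C#, Eb, F#, A | G#, B, D, E

F# (5/3): F#, A, C#.
C# (6/4/b3): C#, Eb, F#, A.
G# (6/5/3): G#, B, D, E.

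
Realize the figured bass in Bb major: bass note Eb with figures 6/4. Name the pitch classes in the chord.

A fourth above Eb in this key is A.
A sixth above Eb in this key is C.
Together with the bass Eb, this spells A diminished in second inversion.

Eb, A, C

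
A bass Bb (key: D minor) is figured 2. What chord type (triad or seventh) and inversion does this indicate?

2 is shorthand for 6/4/2.
Intervals of 6/4/2 above the bass form a seventh chord; the bass is the seventh, so this is third inversion.

seventh chord, third inversion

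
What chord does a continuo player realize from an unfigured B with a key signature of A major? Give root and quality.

An unfigured bass indicates a triad in root position.
In root position the bass is the root, so the root is B.
The chord tones are B, D, F#, giving B minor.

B minor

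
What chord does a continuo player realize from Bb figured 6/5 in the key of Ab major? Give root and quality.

G half-diminished seventh

The figures 6/5 indicate a seventh chord in first inversion.
In first inversion the root lies a sixth above the bass: a sixth above Bb in Ab major is G.
The chord tones are Bb, Db, F, G, giving G half-diminished seventh.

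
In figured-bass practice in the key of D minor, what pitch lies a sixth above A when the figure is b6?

Fb

Counting 5 letter steps above A lands on F; in D minor, that letter is F.
The b6 figure lowers it a semitone, giving Fb.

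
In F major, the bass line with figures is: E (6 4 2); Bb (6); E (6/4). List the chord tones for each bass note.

E, F, A, C | Bb, D, G | E, A, C

E (6/4/2): E, F, A, C.
Bb (6/3): Bb, D, G.
E (6/4): E, A, C.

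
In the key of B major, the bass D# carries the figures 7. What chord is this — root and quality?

The figures 7 indicate a seventh chord in root position.
In root position the bass is the root, so the root is D#.
The chord tones are D#, F#, A#, C#, giving D# minor seventh.

D# minor seventh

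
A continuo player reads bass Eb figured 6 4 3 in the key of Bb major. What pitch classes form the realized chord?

Eb, G, A, C

A third above Eb in this key is G.
A fourth above Eb in this key is A.
A sixth above Eb in this key is C.
Together with the bass Eb, this spells A half-diminished seventh in second inversion.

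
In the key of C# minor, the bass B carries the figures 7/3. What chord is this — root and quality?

B dominant seventh

The figures 7/3 indicate a seventh chord in root position.
In root position the bass is the root, so the root is B.
The chord tones are B, D#, F#, A, giving B dominant seventh.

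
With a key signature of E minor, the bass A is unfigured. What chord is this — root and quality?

A minor

An unfigured bass indicates a triad in root position.
In root position the bass is the root, so the root is A.
The chord tones are A, C, E, giving A minor.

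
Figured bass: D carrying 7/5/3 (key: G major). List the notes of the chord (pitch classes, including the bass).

A third above D in this key is F#.
A fifth above D in this key is A.
A seventh above D in this key is C.
Together with the bass D, this spells D dominant seventh in root position.

D, F#, A, C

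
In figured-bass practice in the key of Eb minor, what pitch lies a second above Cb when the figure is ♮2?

Counting 1 letter step above Cb lands on D; in Eb minor, that letter is Db.
The ♮2 figure makes it natural, giving D.

D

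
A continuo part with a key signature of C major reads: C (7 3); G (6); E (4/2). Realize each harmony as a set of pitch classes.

C, E, G, B | G, B, E | E, F, A, C

C (7/5/3): C, E, G, B.
G (6/3): G, B, E.
E (6/4/2): E, F, A, C.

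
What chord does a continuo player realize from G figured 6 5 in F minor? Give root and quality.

Eb dominant seventh

The figures 6 5 indicate a seventh chord in first inversion.
In first inversion the root lies a sixth above the bass: a sixth above G in F minor is Eb.
The chord tones are G, Bb, Db, Eb, giving Eb dominant seventh.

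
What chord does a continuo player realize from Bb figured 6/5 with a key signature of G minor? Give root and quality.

G minor seventh

The figures 6/5 indicate a seventh chord in first inversion.
In first inversion the root lies a sixth above the bass: a sixth above Bb in G minor is G.
The chord tones are Bb, D, F, G, giving G minor seventh.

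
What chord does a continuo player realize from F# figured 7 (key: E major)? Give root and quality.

The figures 7 indicate a seventh chord in root position.
In root position the bass is the root, so the root is F#.
The chord tones are F#, A, C#, E, giving F# minor seventh.

F# minor seventh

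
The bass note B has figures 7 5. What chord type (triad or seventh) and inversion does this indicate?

seventh chord, root position

7 5 is shorthand for 7/5/3.
Intervals of 7/5/3 above the bass form a seventh chord; the bass is the root, so this is root position.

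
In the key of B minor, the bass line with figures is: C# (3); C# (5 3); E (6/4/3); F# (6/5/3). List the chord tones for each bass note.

C#, E, G | C#, E, G | E, G, A, C# | F#, A, C#, D

C# (5/3): C#, E, G.
C# (5/3): C#, E, G.
E (6/4/3): E, G, A, C#.
F# (6/5/3): F#, A, C#, D.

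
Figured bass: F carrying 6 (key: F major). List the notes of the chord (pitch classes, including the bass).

F, A, D

The written figures 6 are shorthand for 6/3: the 3 is implied.
A third above F in this key is A.
A sixth above F in this key is D.
Together with the bass F, this spells D minor in first inversion.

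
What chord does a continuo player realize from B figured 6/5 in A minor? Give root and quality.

The figures 6/5 indicate a seventh chord in first inversion.
In first inversion the root lies a sixth above the bass: a sixth above B in A minor is G.
The chord tones are B, D, F, G, giving G dominant seventh.

G dominant seventh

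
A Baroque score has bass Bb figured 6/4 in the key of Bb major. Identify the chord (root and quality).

The figures 6/4 indicate a triad in second inversion.
In second inversion the root lies a fourth above the bass: a fourth above Bb in Bb major is Eb.
The chord tones are Bb, Eb, G, giving Eb major.

Eb major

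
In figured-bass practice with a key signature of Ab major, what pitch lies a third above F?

Ab

Counting 2 letter steps above F lands on A; in Ab major, that letter is Ab.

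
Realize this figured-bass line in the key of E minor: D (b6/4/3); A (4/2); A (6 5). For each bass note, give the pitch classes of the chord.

D, F#, G, Bb | A, B, D, F# | A, C, E, F#

D (b6/4/3): D, F#, G, Bb.
A (6/4/2): A, B, D, F#.
A (6/5/3): A, C, E, F#.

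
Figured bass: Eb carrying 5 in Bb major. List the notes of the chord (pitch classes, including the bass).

The written figures 5 are shorthand for 5/3: the 3 is implied.
A third above Eb in this key is G.
A fifth above Eb in this key is Bb.
Together with the bass Eb, this spells Eb major in root position.

Eb, G, Bb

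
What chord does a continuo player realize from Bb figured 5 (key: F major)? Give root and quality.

The figures 5 indicate a triad in root position.
In root position the bass is the root, so the root is Bb.
The chord tones are Bb, D, F, giving Bb major.

Bb major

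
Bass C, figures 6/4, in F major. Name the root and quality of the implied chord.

The figures 6/4 indicate a triad in second inversion.
In second inversion the root lies a fourth above the bass: a fourth above C in F major is F.
The chord tones are C, F, A, giving F major.

F major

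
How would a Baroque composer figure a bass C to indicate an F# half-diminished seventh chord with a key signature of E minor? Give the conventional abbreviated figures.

C is the fifth of F# half-diminished seventh, so the chord is in second inversion.
A seventh chord in second inversion is figured 6/4/3, conventionally abbreviated 4/3.

4/3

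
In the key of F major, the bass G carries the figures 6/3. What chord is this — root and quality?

E diminished

The figures 6/3 indicate a triad in first inversion.
In first inversion the root lies a sixth above the bass: a sixth above G in F major is E.
The chord tones are G, Bb, E, giving E diminished.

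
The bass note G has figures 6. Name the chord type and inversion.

6 is shorthand for 6/3.
Intervals of 6/3 above the bass form a triad; the bass is the third, so this is first inversion.

triad, first inversion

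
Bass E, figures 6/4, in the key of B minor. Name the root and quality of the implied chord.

The figures 6/4 indicate a triad in second inversion.
In second inversion the root lies a fourth above the bass: a fourth above E in B minor is A.
The chord tones are E, A, C#, giving A major.

A major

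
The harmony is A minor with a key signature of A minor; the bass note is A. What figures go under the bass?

A is the root of A minor, so the chord is in root position.
A triad in root position is figured 5/3, conventionally abbreviated (no figures — root-position triad).

no figures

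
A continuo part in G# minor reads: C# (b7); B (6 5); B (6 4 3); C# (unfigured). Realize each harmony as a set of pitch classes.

C# (b7/5/3): C#, E, G#, Bb.
B (6/5/3): B, D#, F#, G#.
B (6/4/3): B, D#, E, G#.
C# (5/3): C#, E, G#.

C#, E, G#, Bb | B, D#, F#, G# | B, D#, E, G# | C#, E, G#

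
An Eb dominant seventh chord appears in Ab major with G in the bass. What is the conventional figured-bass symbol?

6/5

G is the third of Eb dominant seventh, so the chord is in first inversion.
A seventh chord in first inversion is figured 6/5/3, conventionally abbreviated 6/5.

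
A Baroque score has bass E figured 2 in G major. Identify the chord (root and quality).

The figures 2 indicate a seventh chord in third inversion.
In third inversion the root lies a second above the bass: a second above E in G major is F#.
The chord tones are E, F#, A, C, giving F# half-diminished seventh.

F# half-diminished seventh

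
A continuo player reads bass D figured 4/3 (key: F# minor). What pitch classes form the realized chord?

D, F#, G#, B

The written figures 4/3 are shorthand for 6/4/3: the 6 is implied.
A third above D in this key is F#.
A fourth above D in this key is G#.
A sixth above D in this key is B.
Together with the bass D, this spells G# half-diminished seventh in second inversion.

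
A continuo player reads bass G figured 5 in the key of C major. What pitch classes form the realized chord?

The written figures 5 are shorthand for 5/3: the 3 is implied.
A third above G in this key is B.
A fifth above G in this key is D.
Together with the bass G, this spells G major in root position.

G, B, D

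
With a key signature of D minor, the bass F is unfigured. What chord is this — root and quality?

F major

An unfigured bass indicates a triad in root position.
In root position the bass is the root, so the root is F.
The chord tones are F, A, C, giving F major.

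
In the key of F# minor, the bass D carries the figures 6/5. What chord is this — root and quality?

The figures 6/5 indicate a seventh chord in first inversion.
In first inversion the root lies a sixth above the bass: a sixth above D in F# minor is B.
The chord tones are D, F#, A, B, giving B minor seventh.

B minor seventh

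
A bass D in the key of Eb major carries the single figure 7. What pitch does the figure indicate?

Counting 6 letter steps above D lands on C; in Eb major, that letter is C.

C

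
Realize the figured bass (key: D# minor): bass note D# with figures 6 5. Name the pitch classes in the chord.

D#, F#, A#, B

The written figures 6 5 are shorthand for 6/5/3: the 3 is implied.
A third above D# in this key is F#.
A fifth above D# in this key is A#.
A sixth above D# in this key is B.
Together with the bass D#, this spells B major seventh in first inversion.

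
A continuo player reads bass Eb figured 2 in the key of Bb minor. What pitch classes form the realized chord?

Eb, F, Ab, C

The written figures 2 are shorthand for 6/4/2: the 6/4 are implied.
A second above Eb in this key is F.
A fourth above Eb in this key is Ab.
A sixth above Eb in this key is C.
Together with the bass Eb, this spells F minor seventh in third inversion.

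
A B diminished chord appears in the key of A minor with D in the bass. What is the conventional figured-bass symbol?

6

D is the third of B diminished, so the chord is in first inversion.
A triad in first inversion is figured 6/3, conventionally abbreviated 6.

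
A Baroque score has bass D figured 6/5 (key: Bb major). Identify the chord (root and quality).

The figures 6/5 indicate a seventh chord in first inversion.
In first inversion the root lies a sixth above the bass: a sixth above D in Bb major is Bb.
The chord tones are D, F, A, Bb, giving Bb major seventh.

Bb major seventh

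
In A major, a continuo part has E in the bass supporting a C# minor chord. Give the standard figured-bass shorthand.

E is the third of C# minor, so the chord is in first inversion.
A triad in first inversion is figured 6/3, conventionally abbreviated 6.

6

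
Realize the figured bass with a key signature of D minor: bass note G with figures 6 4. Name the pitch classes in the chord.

G, C, E

A fourth above G in this key is C.
A sixth above G in this key is E.
Together with the bass G, this spells C major in second inversion.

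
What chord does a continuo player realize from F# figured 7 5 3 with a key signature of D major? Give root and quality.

F# minor seventh

The figures 7 5 3 indicate a seventh chord in root position.
In root position the bass is the root, so the root is F#.
The chord tones are F#, A, C#, E, giving F# minor seventh.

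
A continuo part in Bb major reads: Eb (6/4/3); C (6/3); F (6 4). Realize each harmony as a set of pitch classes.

Eb, G, A, C | C, Eb, A | F, Bb, D

Eb (6/4/3): Eb, G, A, C.
C (6/3): C, Eb, A.
F (6/4): F, Bb, D.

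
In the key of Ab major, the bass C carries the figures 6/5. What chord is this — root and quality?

The figures 6/5 indicate a seventh chord in first inversion.
In first inversion the root lies a sixth above the bass: a sixth above C in Ab major is Ab.
The chord tones are C, Eb, G, Ab, giving Ab major seventh.

Ab major seventh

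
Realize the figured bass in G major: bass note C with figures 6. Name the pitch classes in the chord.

C, E, A

The written figures 6 are shorthand for 6/3: the 3 is implied.
A third above C in this key is E.
A sixth above C in this key is A.
Together with the bass C, this spells A minor in first inversion.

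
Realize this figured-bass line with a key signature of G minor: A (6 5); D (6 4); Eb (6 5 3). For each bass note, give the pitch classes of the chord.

A, C, Eb, F | D, G, Bb | Eb, G, Bb, C

A (6/5/3): A, C, Eb, F.
D (6/4): D, G, Bb.
Eb (6/5/3): Eb, G, Bb, C.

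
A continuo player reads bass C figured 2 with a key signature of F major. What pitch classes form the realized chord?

C, D, F, A

The written figures 2 are shorthand for 6/4/2: the 6/4 are implied.
A second above C in this key is D.
A fourth above C in this key is F.
A sixth above C in this key is A.
Together with the bass C, this spells D minor seventh in third inversion.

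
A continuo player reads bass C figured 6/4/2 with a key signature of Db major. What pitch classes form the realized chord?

A second above C in this key is Db.
A fourth above C in this key is F.
A sixth above C in this key is Ab.
Together with the bass C, this spells Db major seventh in third inversion.

C, Db, F, Ab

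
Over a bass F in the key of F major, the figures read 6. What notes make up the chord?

F, A, D

The written figures 6 are shorthand for 6/3: the 3 is implied.
A third above F in this key is A.
A sixth above F in this key is D.
Together with the bass F, this spells D minor in first inversion.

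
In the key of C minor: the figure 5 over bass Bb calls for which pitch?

Counting 4 letter steps above Bb lands on F; in C minor, that letter is F.

F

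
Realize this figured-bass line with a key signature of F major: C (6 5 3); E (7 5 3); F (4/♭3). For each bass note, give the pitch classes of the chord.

C (6/5/3): C, E, G, A.
E (7/5/3): E, G, Bb, D.
F (6/4/b3): F, Ab, Bb, D.

C, E, G, A | E, G, Bb, D | F, Ab, Bb, D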